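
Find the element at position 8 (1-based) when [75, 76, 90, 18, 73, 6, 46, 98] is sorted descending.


Sort descending: [98, 90, 76, 75, 73, 46, 18, 6]
The 8th element (1-indexed) is at index 7.
Value = 6
Final answer: 6


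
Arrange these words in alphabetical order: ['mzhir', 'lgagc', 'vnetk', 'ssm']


Compare strings character by character (the first differing letter decides):
  'lgagc' < 'mzhir' since 'l' < 'm' at position 1
  'mzhir' < 'ssm' since 'm' < 's' at position 1
  'ssm' < 'vnetk' since 's' < 'v' at position 1
Chaining these comparisons gives the alphabetical order.
Final answer: ['lgagc', 'mzhir', 'ssm', 'vnetk']


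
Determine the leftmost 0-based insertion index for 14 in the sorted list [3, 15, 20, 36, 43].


List is sorted: [3, 15, 20, 36, 43]
We need the leftmost position where 14 can be inserted, i.e. the first index whose element is >= 14 (or the end of the list if none is).
Binary search with low=0, high=5 (0-based indices):
  low=0, high=5, mid=2: a[2]=20 >= 14, so high = 2
  low=0, high=2, mid=1: a[1]=15 >= 14, so high = 1
  low=0, high=1, mid=0: a[0]=3 < 14, so low = 1
Now low = high = 1, so the insertion index is 1.
Final answer: 1


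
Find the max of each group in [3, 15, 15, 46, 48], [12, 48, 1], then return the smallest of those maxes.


Find max of each group:
  Group 1: [3, 15, 15, 46, 48] -> max = 48
  Group 2: [12, 48, 1] -> max = 48
Maxes: [48, 48]
Minimum of maxes = 48
Final answer: 48


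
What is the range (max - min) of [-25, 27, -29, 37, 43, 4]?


Maximum value: 43
Minimum value: -29
Range = 43 - (-29) = 72
Final answer: 72


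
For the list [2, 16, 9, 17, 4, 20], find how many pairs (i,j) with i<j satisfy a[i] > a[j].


For each element, count the later elements that are smaller than it:
  2 (index 0): smaller elements after it = [] -> 0
  16 (index 1): smaller elements after it = [9, 4] -> 2
  9 (index 2): smaller elements after it = [4] -> 1
  17 (index 3): smaller elements after it = [4] -> 1
  4 (index 4): smaller elements after it = [] -> 0
Total inversions = 0 + 2 + 1 + 1 + 0 = 4
Final answer: 4


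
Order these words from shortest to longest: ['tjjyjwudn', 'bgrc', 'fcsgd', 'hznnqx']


Compute lengths:
  'tjjyjwudn' has length 9
  'bgrc' has length 4
  'fcsgd' has length 5
  'hznnqx' has length 6
Lengths in increasing order: 4 < 5 < 6 < 9
Listing the words in that order gives the answer.
Final answer: ['bgrc', 'fcsgd', 'hznnqx', 'tjjyjwudn']


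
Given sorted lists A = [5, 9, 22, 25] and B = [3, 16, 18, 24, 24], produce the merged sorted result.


List A: [5, 9, 22, 25]
List B: [3, 16, 18, 24, 24]
Repeatedly compare the front elements and take the smaller:
  5 vs 3 -> take 3
  5 vs 16 -> take 5
  9 vs 16 -> take 9
  22 vs 16 -> take 16
  22 vs 18 -> take 18
  22 vs 24 -> take 22
  25 vs 24 -> take 24
  25 vs 24 -> take 24
  B is exhausted; append the rest of A: [25]
Final answer: [3, 5, 9, 16, 18, 22, 24, 24, 25]


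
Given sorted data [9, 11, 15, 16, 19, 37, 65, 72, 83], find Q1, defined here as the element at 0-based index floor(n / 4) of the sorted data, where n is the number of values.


The list has n = 9 elements.
Q1 index = floor(9 / 4) = floor(2.25) = 2
Counting from index 0 in the sorted data, the element at index 2 is 15.
Final answer: 15


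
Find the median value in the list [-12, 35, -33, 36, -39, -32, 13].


First, sort the list: [-39, -33, -32, -12, 13, 35, 36]
The list has 7 elements (odd count).
The middle index is 3 (0-based), and the element there is -12.
Final answer: -12


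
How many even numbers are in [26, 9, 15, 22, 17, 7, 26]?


Check each element:
  26 is even
  9 is odd
  15 is odd
  22 is even
  17 is odd
  7 is odd
  26 is even
Evens: [26, 22, 26]
Count of evens = 3
Final answer: 3


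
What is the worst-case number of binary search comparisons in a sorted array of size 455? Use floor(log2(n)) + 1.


Binary search halves the search space each step.
Maximum comparisons = floor(log2(455)) + 1
log2(455) = 8.8297
floor(log2(455)) = 8, so 8 + 1 = 9
Final answer: 9


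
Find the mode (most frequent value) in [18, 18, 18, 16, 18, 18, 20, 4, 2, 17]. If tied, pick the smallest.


Count the frequency of each value:
  2 appears 1 time(s)
  4 appears 1 time(s)
  16 appears 1 time(s)
  17 appears 1 time(s)
  18 appears 5 time(s)
  20 appears 1 time(s)
Maximum frequency is 5.
Only 18 reaches that frequency, so it is the mode.
Final answer: 18


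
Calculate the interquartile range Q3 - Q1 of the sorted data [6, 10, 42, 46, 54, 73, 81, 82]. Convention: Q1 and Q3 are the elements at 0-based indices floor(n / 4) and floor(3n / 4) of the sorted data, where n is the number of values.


The data has n = 8 elements.
Q1 index = floor(8 / 4) = floor(2) = 2; Q3 index = floor(3 * 8 / 4) = floor(6) = 6
Q1 = element at index 2 = 42
Q3 = element at index 6 = 81
IQR = 81 - 42 = 39
Final answer: 39


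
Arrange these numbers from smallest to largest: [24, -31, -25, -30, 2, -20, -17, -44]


Original list: [24, -31, -25, -30, 2, -20, -17, -44]
Repeatedly take the smallest remaining element:
  Remaining [24, -31, -25, -30, 2, -20, -17, -44] -> smallest is -44
  Remaining [24, -31, -25, -30, 2, -20, -17] -> smallest is -31
  Remaining [24, -25, -30, 2, -20, -17] -> smallest is -30
  Remaining [24, -25, 2, -20, -17] -> smallest is -25
  Remaining [24, 2, -20, -17] -> smallest is -20
  Remaining [24, 2, -17] -> smallest is -17
  Remaining [24, 2] -> smallest is 2
  Remaining [24] -> smallest is 24
Collecting the picks in order gives the sorted list.
Final answer: [-44, -31, -30, -25, -20, -17, 2, 24]


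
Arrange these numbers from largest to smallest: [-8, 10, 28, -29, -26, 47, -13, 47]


Original list: [-8, 10, 28, -29, -26, 47, -13, 47]
Repeatedly take the largest remaining element:
  Remaining [-8, 10, 28, -29, -26, 47, -13, 47] -> largest is 47
  Remaining [-8, 10, 28, -29, -26, -13, 47] -> largest is 47
  Remaining [-8, 10, 28, -29, -26, -13] -> largest is 28
  Remaining [-8, 10, -29, -26, -13] -> largest is 10
  Remaining [-8, -29, -26, -13] -> largest is -8
  Remaining [-29, -26, -13] -> largest is -13
  Remaining [-29, -26] -> largest is -26
  Remaining [-29] -> largest is -29
Collecting the picks in order gives the descending list.
Final answer: [47, 47, 28, 10, -8, -13, -26, -29]


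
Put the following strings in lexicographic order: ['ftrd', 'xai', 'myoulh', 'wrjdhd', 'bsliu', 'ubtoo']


Compare strings character by character (the first differing letter decides):
  'bsliu' < 'ftrd' since 'b' < 'f' at position 1
  'ftrd' < 'myoulh' since 'f' < 'm' at position 1
  'myoulh' < 'ubtoo' since 'm' < 'u' at position 1
  'ubtoo' < 'wrjdhd' since 'u' < 'w' at position 1
  'wrjdhd' < 'xai' since 'w' < 'x' at position 1
Chaining these comparisons gives the alphabetical order.
Final answer: ['bsliu', 'ftrd', 'myoulh', 'ubtoo', 'wrjdhd', 'xai']


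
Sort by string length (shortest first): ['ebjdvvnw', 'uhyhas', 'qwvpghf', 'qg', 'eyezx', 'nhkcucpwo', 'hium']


Compute lengths:
  'ebjdvvnw' has length 8
  'uhyhas' has length 6
  'qwvpghf' has length 7
  'qg' has length 2
  'eyezx' has length 5
  'nhkcucpwo' has length 9
  'hium' has length 4
Lengths in increasing order: 2 < 4 < 5 < 6 < 7 < 8 < 9
Listing the words in that order gives the answer.
Final answer: ['qg', 'hium', 'eyezx', 'uhyhas', 'qwvpghf', 'ebjdvvnw', 'nhkcucpwo']


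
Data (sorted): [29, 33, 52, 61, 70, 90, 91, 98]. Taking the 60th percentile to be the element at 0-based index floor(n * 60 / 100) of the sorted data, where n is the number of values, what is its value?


The dataset has n = 8 elements.
Index = floor(8 * 60 / 100) = floor(480 / 100) = floor(4.8) = 4
Counting from index 0 in the sorted data, the element at index 4 is 70.
Final answer: 70


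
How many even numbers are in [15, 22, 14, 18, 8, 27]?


Check each element:
  15 is odd
  22 is even
  14 is even
  18 is even
  8 is even
  27 is odd
Evens: [22, 14, 18, 8]
Count of evens = 4
Final answer: 4


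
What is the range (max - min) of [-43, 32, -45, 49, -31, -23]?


Maximum value: 49
Minimum value: -45
Range = 49 - (-45) = 94
Final answer: 94


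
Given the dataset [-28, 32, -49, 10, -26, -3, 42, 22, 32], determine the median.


First, sort the list: [-49, -28, -26, -3, 10, 22, 32, 32, 42]
The list has 9 elements (odd count).
The middle index is 4 (0-based), and the element there is 10.
Final answer: 10


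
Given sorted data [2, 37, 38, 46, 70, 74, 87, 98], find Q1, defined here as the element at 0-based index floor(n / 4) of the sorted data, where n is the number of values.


The list has n = 8 elements.
Q1 index = floor(8 / 4) = floor(2) = 2
Counting from index 0 in the sorted data, the element at index 2 is 38.
Final answer: 38


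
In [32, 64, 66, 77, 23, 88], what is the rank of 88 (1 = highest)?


Sort descending: [88, 77, 66, 64, 32, 23]
Find 88 in the sorted list.
88 is at position 1.
Final answer: 1


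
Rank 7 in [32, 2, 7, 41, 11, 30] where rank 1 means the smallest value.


Sort ascending: [2, 7, 11, 30, 32, 41]
Find 7 in the sorted list.
7 is at position 2 (1-indexed).
Final answer: 2


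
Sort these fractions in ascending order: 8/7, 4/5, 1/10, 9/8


Convert to decimal for comparison:
  8/7 = 1.1429
  4/5 = 0.8
  1/10 = 0.1
  9/8 = 1.125
Decimals in increasing order: 0.1 < 0.8 < 1.125 < 1.1429
Writing each back as its fraction gives the sorted order.
Final answer: 1/10, 4/5, 9/8, 8/7


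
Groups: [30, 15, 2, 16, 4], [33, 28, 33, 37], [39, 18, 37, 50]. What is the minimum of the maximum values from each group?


Find max of each group:
  Group 1: [30, 15, 2, 16, 4] -> max = 30
  Group 2: [33, 28, 33, 37] -> max = 37
  Group 3: [39, 18, 37, 50] -> max = 50
Maxes: [30, 37, 50]
Minimum of maxes = 30
Final answer: 30


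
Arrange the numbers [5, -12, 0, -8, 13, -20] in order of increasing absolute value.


Compute absolute values:
  |5| = 5
  |-12| = 12
  |0| = 0
  |-8| = 8
  |13| = 13
  |-20| = 20
Absolute values in increasing order: 0 < 5 < 8 < 12 < 13 < 20
Listing the original numbers in that order gives the answer.
Final answer: [0, 5, -8, -12, 13, -20]


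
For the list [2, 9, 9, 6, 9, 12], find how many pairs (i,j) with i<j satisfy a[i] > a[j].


For each element, count the later elements that are smaller than it:
  2 (index 0): smaller elements after it = [] -> 0
  9 (index 1): smaller elements after it = [6] -> 1
  9 (index 2): smaller elements after it = [6] -> 1
  6 (index 3): smaller elements after it = [] -> 0
  9 (index 4): smaller elements after it = [] -> 0
Total inversions = 0 + 1 + 1 + 0 + 0 = 2
Final answer: 2


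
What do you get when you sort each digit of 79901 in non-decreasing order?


The number 79901 has digits: 7, 9, 9, 0, 1
Sorted: 0, 1, 7, 9, 9
Joining the sorted digits gives the result.
Final answer: 01799


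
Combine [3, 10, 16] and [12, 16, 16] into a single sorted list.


List A: [3, 10, 16]
List B: [12, 16, 16]
Repeatedly compare the front elements and take the smaller:
  3 vs 12 -> take 3
  10 vs 12 -> take 10
  16 vs 12 -> take 12
  16 vs 16 -> take 16
  A is exhausted; append the rest of B: [16, 16]
Final answer: [3, 10, 12, 16, 16, 16]


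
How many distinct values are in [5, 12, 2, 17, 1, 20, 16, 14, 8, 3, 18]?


List all unique values:
Distinct values: [1, 2, 3, 5, 8, 12, 14, 16, 17, 18, 20]
Count = 11
Final answer: 11


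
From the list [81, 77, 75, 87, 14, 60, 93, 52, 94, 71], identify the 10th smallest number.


Sort ascending: [14, 52, 60, 71, 75, 77, 81, 87, 93, 94]
The 10th element (1-indexed) is at index 9.
Value = 94
Final answer: 94


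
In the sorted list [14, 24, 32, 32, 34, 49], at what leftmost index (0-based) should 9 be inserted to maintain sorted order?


List is sorted: [14, 24, 32, 32, 34, 49]
We need the leftmost position where 9 can be inserted, i.e. the first index whose element is >= 9 (or the end of the list if none is).
Binary search with low=0, high=6 (0-based indices):
  low=0, high=6, mid=3: a[3]=32 >= 9, so high = 3
  low=0, high=3, mid=1: a[1]=24 >= 9, so high = 1
  low=0, high=1, mid=0: a[0]=14 >= 9, so high = 0
Now low = high = 0, so the insertion index is 0.
Final answer: 0


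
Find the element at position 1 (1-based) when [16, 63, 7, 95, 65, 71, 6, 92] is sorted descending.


Sort descending: [95, 92, 71, 65, 63, 16, 7, 6]
The 1st element (1-indexed) is at index 0.
Value = 95
Final answer: 95


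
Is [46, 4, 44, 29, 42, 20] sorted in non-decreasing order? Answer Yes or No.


Check consecutive pairs:
  46 <= 4? False
  4 <= 44? True
  44 <= 29? False
  29 <= 42? True
  42 <= 20? False
3 consecutive pair(s) are out of order, so the list is not sorted.
Final answer: No


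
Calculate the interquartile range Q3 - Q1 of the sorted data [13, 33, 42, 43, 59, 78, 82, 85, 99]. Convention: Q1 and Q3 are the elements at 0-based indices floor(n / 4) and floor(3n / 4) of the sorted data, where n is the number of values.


The data has n = 9 elements.
Q1 index = floor(9 / 4) = floor(2.25) = 2; Q3 index = floor(3 * 9 / 4) = floor(6.75) = 6
Q1 = element at index 2 = 42
Q3 = element at index 6 = 82
IQR = 82 - 42 = 40
Final answer: 40


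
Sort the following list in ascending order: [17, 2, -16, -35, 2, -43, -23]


Original list: [17, 2, -16, -35, 2, -43, -23]
Repeatedly take the smallest remaining element:
  Remaining [17, 2, -16, -35, 2, -43, -23] -> smallest is -43
  Remaining [17, 2, -16, -35, 2, -23] -> smallest is -35
  Remaining [17, 2, -16, 2, -23] -> smallest is -23
  Remaining [17, 2, -16, 2] -> smallest is -16
  Remaining [17, 2, 2] -> smallest is 2
  Remaining [17, 2] -> smallest is 2
  Remaining [17] -> smallest is 17
Collecting the picks in order gives the sorted list.
Final answer: [-43, -35, -23, -16, 2, 2, 17]


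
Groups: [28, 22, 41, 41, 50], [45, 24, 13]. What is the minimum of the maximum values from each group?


Find max of each group:
  Group 1: [28, 22, 41, 41, 50] -> max = 50
  Group 2: [45, 24, 13] -> max = 45
Maxes: [50, 45]
Minimum of maxes = 45
Final answer: 45


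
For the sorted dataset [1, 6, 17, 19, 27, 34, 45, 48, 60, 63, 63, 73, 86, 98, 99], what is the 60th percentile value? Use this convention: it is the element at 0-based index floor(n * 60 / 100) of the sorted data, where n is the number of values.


The dataset has n = 15 elements.
Index = floor(15 * 60 / 100) = floor(900 / 100) = floor(9) = 9
Counting from index 0 in the sorted data, the element at index 9 is 63.
Final answer: 63


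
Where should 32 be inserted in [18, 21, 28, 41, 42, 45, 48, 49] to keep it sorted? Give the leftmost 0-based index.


List is sorted: [18, 21, 28, 41, 42, 45, 48, 49]
We need the leftmost position where 32 can be inserted, i.e. the first index whose element is >= 32 (or the end of the list if none is).
Binary search with low=0, high=8 (0-based indices):
  low=0, high=8, mid=4: a[4]=42 >= 32, so high = 4
  low=0, high=4, mid=2: a[2]=28 < 32, so low = 3
  low=3, high=4, mid=3: a[3]=41 >= 32, so high = 3
Now low = high = 3, so the insertion index is 3.
Final answer: 3


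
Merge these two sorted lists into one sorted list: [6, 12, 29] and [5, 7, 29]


List A: [6, 12, 29]
List B: [5, 7, 29]
Repeatedly compare the front elements and take the smaller:
  6 vs 5 -> take 5
  6 vs 7 -> take 6
  12 vs 7 -> take 7
  12 vs 29 -> take 12
  29 vs 29 -> take 29
  A is exhausted; append the rest of B: [29]
Final answer: [5, 6, 7, 12, 29, 29]


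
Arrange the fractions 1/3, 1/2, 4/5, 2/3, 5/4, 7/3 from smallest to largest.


Convert to decimal for comparison:
  1/3 = 0.3333
  1/2 = 0.5
  4/5 = 0.8
  2/3 = 0.6667
  5/4 = 1.25
  7/3 = 2.3333
Decimals in increasing order: 0.3333 < 0.5 < 0.6667 < 0.8 < 1.25 < 2.3333
Writing each back as its fraction gives the sorted order.
Final answer: 1/3, 1/2, 2/3, 4/5, 5/4, 7/3


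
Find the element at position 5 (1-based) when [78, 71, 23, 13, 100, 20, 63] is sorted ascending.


Sort ascending: [13, 20, 23, 63, 71, 78, 100]
The 5th element (1-indexed) is at index 4.
Value = 71
Final answer: 71


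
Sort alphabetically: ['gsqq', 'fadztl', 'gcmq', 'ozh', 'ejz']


Compare strings character by character (the first differing letter decides):
  'ejz' < 'fadztl' since 'e' < 'f' at position 1
  'fadztl' < 'gcmq' since 'f' < 'g' at position 1
  'gcmq' < 'gsqq' since 'c' < 's' at position 2
  'gsqq' < 'ozh' since 'g' < 'o' at position 1
Chaining these comparisons gives the alphabetical order.
Final answer: ['ejz', 'fadztl', 'gcmq', 'gsqq', 'ozh']


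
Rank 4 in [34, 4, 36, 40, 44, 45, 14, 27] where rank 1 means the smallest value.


Sort ascending: [4, 14, 27, 34, 36, 40, 44, 45]
Find 4 in the sorted list.
4 is at position 1 (1-indexed).
Final answer: 1


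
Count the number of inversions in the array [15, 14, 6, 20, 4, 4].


For each element, count the later elements that are smaller than it:
  15 (index 0): smaller elements after it = [14, 6, 4, 4] -> 4
  14 (index 1): smaller elements after it = [6, 4, 4] -> 3
  6 (index 2): smaller elements after it = [4, 4] -> 2
  20 (index 3): smaller elements after it = [4, 4] -> 2
  4 (index 4): smaller elements after it = [] -> 0
Total inversions = 4 + 3 + 2 + 2 + 0 = 11
Final answer: 11


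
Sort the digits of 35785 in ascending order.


The number 35785 has digits: 3, 5, 7, 8, 5
Sorted: 3, 5, 5, 7, 8
Joining the sorted digits gives the result.
Final answer: 35578


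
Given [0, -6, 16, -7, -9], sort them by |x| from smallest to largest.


Compute absolute values:
  |0| = 0
  |-6| = 6
  |16| = 16
  |-7| = 7
  |-9| = 9
Absolute values in increasing order: 0 < 6 < 7 < 9 < 16
Listing the original numbers in that order gives the answer.
Final answer: [0, -6, -7, -9, 16]


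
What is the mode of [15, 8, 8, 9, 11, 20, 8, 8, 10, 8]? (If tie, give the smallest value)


Count the frequency of each value:
  8 appears 5 time(s)
  9 appears 1 time(s)
  10 appears 1 time(s)
  11 appears 1 time(s)
  15 appears 1 time(s)
  20 appears 1 time(s)
Maximum frequency is 5.
Only 8 reaches that frequency, so it is the mode.
Final answer: 8


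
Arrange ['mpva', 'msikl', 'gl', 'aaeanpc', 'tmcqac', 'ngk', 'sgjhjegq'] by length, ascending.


Compute lengths:
  'mpva' has length 4
  'msikl' has length 5
  'gl' has length 2
  'aaeanpc' has length 7
  'tmcqac' has length 6
  'ngk' has length 3
  'sgjhjegq' has length 8
Lengths in increasing order: 2 < 3 < 4 < 5 < 6 < 7 < 8
Listing the words in that order gives the answer.
Final answer: ['gl', 'ngk', 'mpva', 'msikl', 'tmcqac', 'aaeanpc', 'sgjhjegq']


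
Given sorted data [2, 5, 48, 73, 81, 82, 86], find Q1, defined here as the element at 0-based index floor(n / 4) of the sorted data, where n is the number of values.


The list has n = 7 elements.
Q1 index = floor(7 / 4) = floor(1.75) = 1
Counting from index 0 in the sorted data, the element at index 1 is 5.
Final answer: 5


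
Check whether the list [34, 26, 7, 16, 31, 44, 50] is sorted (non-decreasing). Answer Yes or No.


Check consecutive pairs:
  34 <= 26? False
  26 <= 7? False
  7 <= 16? True
  16 <= 31? True
  31 <= 44? True
  44 <= 50? True
2 consecutive pair(s) are out of order, so the list is not sorted.
Final answer: No


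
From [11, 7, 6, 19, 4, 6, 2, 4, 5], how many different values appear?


List all unique values:
Distinct values: [2, 4, 5, 6, 7, 11, 19]
Count = 7
Final answer: 7


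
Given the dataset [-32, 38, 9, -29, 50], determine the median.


First, sort the list: [-32, -29, 9, 38, 50]
The list has 5 elements (odd count).
The middle index is 2 (0-based), and the element there is 9.
Final answer: 9


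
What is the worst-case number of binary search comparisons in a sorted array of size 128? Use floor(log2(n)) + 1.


Binary search halves the search space each step.
Maximum comparisons = floor(log2(128)) + 1
log2(128) = 7.0
floor(log2(128)) = 7, so 7 + 1 = 8
Final answer: 8


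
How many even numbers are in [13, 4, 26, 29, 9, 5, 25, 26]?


Check each element:
  13 is odd
  4 is even
  26 is even
  29 is odd
  9 is odd
  5 is odd
  25 is odd
  26 is even
Evens: [4, 26, 26]
Count of evens = 3
Final answer: 3


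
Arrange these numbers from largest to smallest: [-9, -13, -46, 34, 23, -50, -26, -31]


Original list: [-9, -13, -46, 34, 23, -50, -26, -31]
Repeatedly take the largest remaining element:
  Remaining [-9, -13, -46, 34, 23, -50, -26, -31] -> largest is 34
  Remaining [-9, -13, -46, 23, -50, -26, -31] -> largest is 23
  Remaining [-9, -13, -46, -50, -26, -31] -> largest is -9
  Remaining [-13, -46, -50, -26, -31] -> largest is -13
  Remaining [-46, -50, -26, -31] -> largest is -26
  Remaining [-46, -50, -31] -> largest is -31
  Remaining [-46, -50] -> largest is -46
  Remaining [-50] -> largest is -50
Collecting the picks in order gives the descending list.
Final answer: [34, 23, -9, -13, -26, -31, -46, -50]


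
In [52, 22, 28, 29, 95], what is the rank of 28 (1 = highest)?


Sort descending: [95, 52, 29, 28, 22]
Find 28 in the sorted list.
28 is at position 4.
Final answer: 4


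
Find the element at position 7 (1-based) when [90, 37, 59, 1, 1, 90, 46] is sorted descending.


Sort descending: [90, 90, 59, 46, 37, 1, 1]
The 7th element (1-indexed) is at index 6.
Value = 1
Final answer: 1


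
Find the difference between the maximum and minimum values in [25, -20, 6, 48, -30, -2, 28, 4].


Maximum value: 48
Minimum value: -30
Range = 48 - (-30) = 78
Final answer: 78


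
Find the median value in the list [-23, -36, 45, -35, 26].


First, sort the list: [-36, -35, -23, 26, 45]
The list has 5 elements (odd count).
The middle index is 2 (0-based), and the element there is -23.
Final answer: -23


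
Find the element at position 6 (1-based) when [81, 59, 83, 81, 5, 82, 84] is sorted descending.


Sort descending: [84, 83, 82, 81, 81, 59, 5]
The 6th element (1-indexed) is at index 5.
Value = 59
Final answer: 59


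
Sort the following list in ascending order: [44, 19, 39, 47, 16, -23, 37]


Original list: [44, 19, 39, 47, 16, -23, 37]
Repeatedly take the smallest remaining element:
  Remaining [44, 19, 39, 47, 16, -23, 37] -> smallest is -23
  Remaining [44, 19, 39, 47, 16, 37] -> smallest is 16
  Remaining [44, 19, 39, 47, 37] -> smallest is 19
  Remaining [44, 39, 47, 37] -> smallest is 37
  Remaining [44, 39, 47] -> smallest is 39
  Remaining [44, 47] -> smallest is 44
  Remaining [47] -> smallest is 47
Collecting the picks in order gives the sorted list.
Final answer: [-23, 16, 19, 37, 39, 44, 47]


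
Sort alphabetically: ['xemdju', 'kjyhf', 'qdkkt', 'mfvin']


Compare strings character by character (the first differing letter decides):
  'kjyhf' < 'mfvin' since 'k' < 'm' at position 1
  'mfvin' < 'qdkkt' since 'm' < 'q' at position 1
  'qdkkt' < 'xemdju' since 'q' < 'x' at position 1
Chaining these comparisons gives the alphabetical order.
Final answer: ['kjyhf', 'mfvin', 'qdkkt', 'xemdju']


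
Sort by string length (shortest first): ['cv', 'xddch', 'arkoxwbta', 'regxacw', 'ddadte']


Compute lengths:
  'cv' has length 2
  'xddch' has length 5
  'arkoxwbta' has length 9
  'regxacw' has length 7
  'ddadte' has length 6
Lengths in increasing order: 2 < 5 < 6 < 7 < 9
Listing the words in that order gives the answer.
Final answer: ['cv', 'xddch', 'ddadte', 'regxacw', 'arkoxwbta']


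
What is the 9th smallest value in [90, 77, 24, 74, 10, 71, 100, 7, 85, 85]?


Sort ascending: [7, 10, 24, 71, 74, 77, 85, 85, 90, 100]
The 9th element (1-indexed) is at index 8.
Value = 90
Final answer: 90


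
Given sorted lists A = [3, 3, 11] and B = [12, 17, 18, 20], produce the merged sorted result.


List A: [3, 3, 11]
List B: [12, 17, 18, 20]
Repeatedly compare the front elements and take the smaller:
  3 vs 12 -> take 3
  3 vs 12 -> take 3
  11 vs 12 -> take 11
  A is exhausted; append the rest of B: [12, 17, 18, 20]
Final answer: [3, 3, 11, 12, 17, 18, 20]


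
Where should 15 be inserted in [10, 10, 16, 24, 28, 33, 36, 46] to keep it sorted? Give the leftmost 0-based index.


List is sorted: [10, 10, 16, 24, 28, 33, 36, 46]
We need the leftmost position where 15 can be inserted, i.e. the first index whose element is >= 15 (or the end of the list if none is).
Binary search with low=0, high=8 (0-based indices):
  low=0, high=8, mid=4: a[4]=28 >= 15, so high = 4
  low=0, high=4, mid=2: a[2]=16 >= 15, so high = 2
  low=0, high=2, mid=1: a[1]=10 < 15, so low = 2
Now low = high = 2, so the insertion index is 2.
Final answer: 2


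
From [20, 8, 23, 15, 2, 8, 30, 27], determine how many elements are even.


Check each element:
  20 is even
  8 is even
  23 is odd
  15 is odd
  2 is even
  8 is even
  30 is even
  27 is odd
Evens: [20, 8, 2, 8, 30]
Count of evens = 5
Final answer: 5


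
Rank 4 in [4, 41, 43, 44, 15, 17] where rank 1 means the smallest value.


Sort ascending: [4, 15, 17, 41, 43, 44]
Find 4 in the sorted list.
4 is at position 1 (1-indexed).
Final answer: 1


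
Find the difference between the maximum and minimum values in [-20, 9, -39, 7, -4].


Maximum value: 9
Minimum value: -39
Range = 9 - (-39) = 48
Final answer: 48


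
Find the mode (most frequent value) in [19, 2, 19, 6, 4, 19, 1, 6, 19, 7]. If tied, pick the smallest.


Count the frequency of each value:
  1 appears 1 time(s)
  2 appears 1 time(s)
  4 appears 1 time(s)
  6 appears 2 time(s)
  7 appears 1 time(s)
  19 appears 4 time(s)
Maximum frequency is 4.
Only 19 reaches that frequency, so it is the mode.
Final answer: 19


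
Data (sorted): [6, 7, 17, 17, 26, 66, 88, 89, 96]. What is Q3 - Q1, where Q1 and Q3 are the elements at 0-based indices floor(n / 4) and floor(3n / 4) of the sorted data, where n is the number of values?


The data has n = 9 elements.
Q1 index = floor(9 / 4) = floor(2.25) = 2; Q3 index = floor(3 * 9 / 4) = floor(6.75) = 6
Q1 = element at index 2 = 17
Q3 = element at index 6 = 88
IQR = 88 - 17 = 71
Final answer: 71


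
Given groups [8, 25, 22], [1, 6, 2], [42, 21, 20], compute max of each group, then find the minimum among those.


Find max of each group:
  Group 1: [8, 25, 22] -> max = 25
  Group 2: [1, 6, 2] -> max = 6
  Group 3: [42, 21, 20] -> max = 42
Maxes: [25, 6, 42]
Minimum of maxes = 6
Final answer: 6


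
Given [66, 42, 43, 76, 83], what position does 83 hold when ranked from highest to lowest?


Sort descending: [83, 76, 66, 43, 42]
Find 83 in the sorted list.
83 is at position 1.
Final answer: 1


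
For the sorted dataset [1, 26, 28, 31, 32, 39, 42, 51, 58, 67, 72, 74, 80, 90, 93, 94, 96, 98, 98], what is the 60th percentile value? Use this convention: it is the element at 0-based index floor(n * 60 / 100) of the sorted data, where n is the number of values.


The dataset has n = 19 elements.
Index = floor(19 * 60 / 100) = floor(1140 / 100) = floor(11.4) = 11
Counting from index 0 in the sorted data, the element at index 11 is 74.
Final answer: 74


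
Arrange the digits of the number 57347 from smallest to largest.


The number 57347 has digits: 5, 7, 3, 4, 7
Sorted: 3, 4, 5, 7, 7
Joining the sorted digits gives the result.
Final answer: 34577


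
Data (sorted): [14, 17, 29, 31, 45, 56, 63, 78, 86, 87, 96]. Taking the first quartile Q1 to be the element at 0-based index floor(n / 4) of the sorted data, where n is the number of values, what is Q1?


The list has n = 11 elements.
Q1 index = floor(11 / 4) = floor(2.75) = 2
Counting from index 0 in the sorted data, the element at index 2 is 29.
Final answer: 29


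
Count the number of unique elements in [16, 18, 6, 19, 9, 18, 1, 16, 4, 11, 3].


List all unique values:
Distinct values: [1, 3, 4, 6, 9, 11, 16, 18, 19]
Count = 9
Final answer: 9


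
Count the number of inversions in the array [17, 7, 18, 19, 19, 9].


For each element, count the later elements that are smaller than it:
  17 (index 0): smaller elements after it = [7, 9] -> 2
  7 (index 1): smaller elements after it = [] -> 0
  18 (index 2): smaller elements after it = [9] -> 1
  19 (index 3): smaller elements after it = [9] -> 1
  19 (index 4): smaller elements after it = [9] -> 1
Total inversions = 2 + 0 + 1 + 1 + 1 = 5
Final answer: 5


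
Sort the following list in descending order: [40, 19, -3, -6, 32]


Original list: [40, 19, -3, -6, 32]
Repeatedly take the largest remaining element:
  Remaining [40, 19, -3, -6, 32] -> largest is 40
  Remaining [19, -3, -6, 32] -> largest is 32
  Remaining [19, -3, -6] -> largest is 19
  Remaining [-3, -6] -> largest is -3
  Remaining [-6] -> largest is -6
Collecting the picks in order gives the descending list.
Final answer: [40, 32, 19, -3, -6]


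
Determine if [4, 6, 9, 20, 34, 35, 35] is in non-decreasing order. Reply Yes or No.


Check consecutive pairs:
  4 <= 6? True
  6 <= 9? True
  9 <= 20? True
  20 <= 34? True
  34 <= 35? True
  35 <= 35? True
Every consecutive pair is in order, so the list is non-decreasing.
Final answer: Yes


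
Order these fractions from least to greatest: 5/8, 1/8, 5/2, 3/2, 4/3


Convert to decimal for comparison:
  5/8 = 0.625
  1/8 = 0.125
  5/2 = 2.5
  3/2 = 1.5
  4/3 = 1.3333
Decimals in increasing order: 0.125 < 0.625 < 1.3333 < 1.5 < 2.5
Writing each back as its fraction gives the sorted order.
Final answer: 1/8, 5/8, 4/3, 3/2, 5/2


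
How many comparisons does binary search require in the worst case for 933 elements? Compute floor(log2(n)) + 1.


Binary search halves the search space each step.
Maximum comparisons = floor(log2(933)) + 1
log2(933) = 9.8657
floor(log2(933)) = 9, so 9 + 1 = 10
Final answer: 10


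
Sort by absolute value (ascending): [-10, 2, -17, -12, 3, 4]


Compute absolute values:
  |-10| = 10
  |2| = 2
  |-17| = 17
  |-12| = 12
  |3| = 3
  |4| = 4
Absolute values in increasing order: 2 < 3 < 4 < 10 < 12 < 17
Listing the original numbers in that order gives the answer.
Final answer: [2, 3, 4, -10, -12, -17]


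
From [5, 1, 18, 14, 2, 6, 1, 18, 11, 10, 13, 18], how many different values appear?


List all unique values:
Distinct values: [1, 2, 5, 6, 10, 11, 13, 14, 18]
Count = 9
Final answer: 9


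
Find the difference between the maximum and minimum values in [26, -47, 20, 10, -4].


Maximum value: 26
Minimum value: -47
Range = 26 - (-47) = 73
Final answer: 73


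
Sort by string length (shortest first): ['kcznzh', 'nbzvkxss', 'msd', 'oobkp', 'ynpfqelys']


Compute lengths:
  'kcznzh' has length 6
  'nbzvkxss' has length 8
  'msd' has length 3
  'oobkp' has length 5
  'ynpfqelys' has length 9
Lengths in increasing order: 3 < 5 < 6 < 8 < 9
Listing the words in that order gives the answer.
Final answer: ['msd', 'oobkp', 'kcznzh', 'nbzvkxss', 'ynpfqelys']


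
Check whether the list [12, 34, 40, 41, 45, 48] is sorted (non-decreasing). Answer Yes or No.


Check consecutive pairs:
  12 <= 34? True
  34 <= 40? True
  40 <= 41? True
  41 <= 45? True
  45 <= 48? True
Every consecutive pair is in order, so the list is non-decreasing.
Final answer: Yes


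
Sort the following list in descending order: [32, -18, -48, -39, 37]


Original list: [32, -18, -48, -39, 37]
Repeatedly take the largest remaining element:
  Remaining [32, -18, -48, -39, 37] -> largest is 37
  Remaining [32, -18, -48, -39] -> largest is 32
  Remaining [-18, -48, -39] -> largest is -18
  Remaining [-48, -39] -> largest is -39
  Remaining [-48] -> largest is -48
Collecting the picks in order gives the descending list.
Final answer: [37, 32, -18, -39, -48]


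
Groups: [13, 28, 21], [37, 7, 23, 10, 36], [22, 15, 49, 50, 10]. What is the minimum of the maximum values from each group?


Find max of each group:
  Group 1: [13, 28, 21] -> max = 28
  Group 2: [37, 7, 23, 10, 36] -> max = 37
  Group 3: [22, 15, 49, 50, 10] -> max = 50
Maxes: [28, 37, 50]
Minimum of maxes = 28
Final answer: 28


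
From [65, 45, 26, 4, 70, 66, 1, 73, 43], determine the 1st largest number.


Sort descending: [73, 70, 66, 65, 45, 43, 26, 4, 1]
The 1st element (1-indexed) is at index 0.
Value = 73
Final answer: 73


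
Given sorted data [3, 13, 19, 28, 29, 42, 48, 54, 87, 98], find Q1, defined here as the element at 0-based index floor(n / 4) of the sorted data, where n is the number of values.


The list has n = 10 elements.
Q1 index = floor(10 / 4) = floor(2.5) = 2
Counting from index 0 in the sorted data, the element at index 2 is 19.
Final answer: 19


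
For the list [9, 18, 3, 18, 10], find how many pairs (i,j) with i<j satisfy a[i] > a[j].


For each element, count the later elements that are smaller than it:
  9 (index 0): smaller elements after it = [3] -> 1
  18 (index 1): smaller elements after it = [3, 10] -> 2
  3 (index 2): smaller elements after it = [] -> 0
  18 (index 3): smaller elements after it = [10] -> 1
Total inversions = 1 + 2 + 0 + 1 = 4
Final answer: 4


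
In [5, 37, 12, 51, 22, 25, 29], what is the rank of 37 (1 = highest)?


Sort descending: [51, 37, 29, 25, 22, 12, 5]
Find 37 in the sorted list.
37 is at position 2.
Final answer: 2


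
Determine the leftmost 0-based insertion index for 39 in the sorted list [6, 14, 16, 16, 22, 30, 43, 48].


List is sorted: [6, 14, 16, 16, 22, 30, 43, 48]
We need the leftmost position where 39 can be inserted, i.e. the first index whose element is >= 39 (or the end of the list if none is).
Binary search with low=0, high=8 (0-based indices):
  low=0, high=8, mid=4: a[4]=22 < 39, so low = 5
  low=5, high=8, mid=6: a[6]=43 >= 39, so high = 6
  low=5, high=6, mid=5: a[5]=30 < 39, so low = 6
Now low = high = 6, so the insertion index is 6.
Final answer: 6


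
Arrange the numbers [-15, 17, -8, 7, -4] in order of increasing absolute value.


Compute absolute values:
  |-15| = 15
  |17| = 17
  |-8| = 8
  |7| = 7
  |-4| = 4
Absolute values in increasing order: 4 < 7 < 8 < 15 < 17
Listing the original numbers in that order gives the answer.
Final answer: [-4, 7, -8, -15, 17]


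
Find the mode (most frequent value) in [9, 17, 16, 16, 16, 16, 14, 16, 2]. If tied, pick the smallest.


Count the frequency of each value:
  2 appears 1 time(s)
  9 appears 1 time(s)
  14 appears 1 time(s)
  16 appears 5 time(s)
  17 appears 1 time(s)
Maximum frequency is 5.
Only 16 reaches that frequency, so it is the mode.
Final answer: 16


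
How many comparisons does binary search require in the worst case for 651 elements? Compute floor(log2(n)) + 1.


Binary search halves the search space each step.
Maximum comparisons = floor(log2(651)) + 1
log2(651) = 9.3465
floor(log2(651)) = 9, so 9 + 1 = 10
Final answer: 10


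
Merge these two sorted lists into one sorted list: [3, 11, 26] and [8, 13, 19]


List A: [3, 11, 26]
List B: [8, 13, 19]
Repeatedly compare the front elements and take the smaller:
  3 vs 8 -> take 3
  11 vs 8 -> take 8
  11 vs 13 -> take 11
  26 vs 13 -> take 13
  26 vs 19 -> take 19
  B is exhausted; append the rest of A: [26]
Final answer: [3, 8, 11, 13, 19, 26]


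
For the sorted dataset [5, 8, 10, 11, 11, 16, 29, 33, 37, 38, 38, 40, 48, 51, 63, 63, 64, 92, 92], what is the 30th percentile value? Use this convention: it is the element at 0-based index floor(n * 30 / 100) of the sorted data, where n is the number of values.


The dataset has n = 19 elements.
Index = floor(19 * 30 / 100) = floor(570 / 100) = floor(5.7) = 5
Counting from index 0 in the sorted data, the element at index 5 is 16.
Final answer: 16


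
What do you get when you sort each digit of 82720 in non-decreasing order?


The number 82720 has digits: 8, 2, 7, 2, 0
Sorted: 0, 2, 2, 7, 8
Joining the sorted digits gives the result.
Final answer: 02278


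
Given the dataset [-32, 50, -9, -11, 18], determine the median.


First, sort the list: [-32, -11, -9, 18, 50]
The list has 5 elements (odd count).
The middle index is 2 (0-based), and the element there is -9.
Final answer: -9


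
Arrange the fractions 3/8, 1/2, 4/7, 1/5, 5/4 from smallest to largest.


Convert to decimal for comparison:
  3/8 = 0.375
  1/2 = 0.5
  4/7 = 0.5714
  1/5 = 0.2
  5/4 = 1.25
Decimals in increasing order: 0.2 < 0.375 < 0.5 < 0.5714 < 1.25
Writing each back as its fraction gives the sorted order.
Final answer: 1/5, 3/8, 1/2, 4/7, 5/4


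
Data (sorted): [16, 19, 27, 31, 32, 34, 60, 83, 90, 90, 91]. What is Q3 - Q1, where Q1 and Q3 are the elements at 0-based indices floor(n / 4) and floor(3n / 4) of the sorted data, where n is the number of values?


The data has n = 11 elements.
Q1 index = floor(11 / 4) = floor(2.75) = 2; Q3 index = floor(3 * 11 / 4) = floor(8.25) = 8
Q1 = element at index 2 = 27
Q3 = element at index 8 = 90
IQR = 90 - 27 = 63
Final answer: 63


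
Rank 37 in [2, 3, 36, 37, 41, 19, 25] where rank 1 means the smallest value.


Sort ascending: [2, 3, 19, 25, 36, 37, 41]
Find 37 in the sorted list.
37 is at position 6 (1-indexed).
Final answer: 6


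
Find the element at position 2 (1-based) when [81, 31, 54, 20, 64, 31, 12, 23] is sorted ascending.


Sort ascending: [12, 20, 23, 31, 31, 54, 64, 81]
The 2nd element (1-indexed) is at index 1.
Value = 20
Final answer: 20


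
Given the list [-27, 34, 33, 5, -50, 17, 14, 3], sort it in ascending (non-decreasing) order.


Original list: [-27, 34, 33, 5, -50, 17, 14, 3]
Repeatedly take the smallest remaining element:
  Remaining [-27, 34, 33, 5, -50, 17, 14, 3] -> smallest is -50
  Remaining [-27, 34, 33, 5, 17, 14, 3] -> smallest is -27
  Remaining [34, 33, 5, 17, 14, 3] -> smallest is 3
  Remaining [34, 33, 5, 17, 14] -> smallest is 5
  Remaining [34, 33, 17, 14] -> smallest is 14
  Remaining [34, 33, 17] -> smallest is 17
  Remaining [34, 33] -> smallest is 33
  Remaining [34] -> smallest is 34
Collecting the picks in order gives the sorted list.
Final answer: [-50, -27, 3, 5, 14, 17, 33, 34]


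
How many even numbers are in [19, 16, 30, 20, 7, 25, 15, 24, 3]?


Check each element:
  19 is odd
  16 is even
  30 is even
  20 is even
  7 is odd
  25 is odd
  15 is odd
  24 is even
  3 is odd
Evens: [16, 30, 20, 24]
Count of evens = 4
Final answer: 4


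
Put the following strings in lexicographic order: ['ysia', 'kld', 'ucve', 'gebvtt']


Compare strings character by character (the first differing letter decides):
  'gebvtt' < 'kld' since 'g' < 'k' at position 1
  'kld' < 'ucve' since 'k' < 'u' at position 1
  'ucve' < 'ysia' since 'u' < 'y' at position 1
Chaining these comparisons gives the alphabetical order.
Final answer: ['gebvtt', 'kld', 'ucve', 'ysia']


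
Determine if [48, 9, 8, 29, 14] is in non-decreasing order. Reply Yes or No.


Check consecutive pairs:
  48 <= 9? False
  9 <= 8? False
  8 <= 29? True
  29 <= 14? False
3 consecutive pair(s) are out of order, so the list is not sorted.
Final answer: No


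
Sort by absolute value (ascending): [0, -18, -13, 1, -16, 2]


Compute absolute values:
  |0| = 0
  |-18| = 18
  |-13| = 13
  |1| = 1
  |-16| = 16
  |2| = 2
Absolute values in increasing order: 0 < 1 < 2 < 13 < 16 < 18
Listing the original numbers in that order gives the answer.
Final answer: [0, 1, 2, -13, -16, -18]


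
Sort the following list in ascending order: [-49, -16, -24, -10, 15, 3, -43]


Original list: [-49, -16, -24, -10, 15, 3, -43]
Repeatedly take the smallest remaining element:
  Remaining [-49, -16, -24, -10, 15, 3, -43] -> smallest is -49
  Remaining [-16, -24, -10, 15, 3, -43] -> smallest is -43
  Remaining [-16, -24, -10, 15, 3] -> smallest is -24
  Remaining [-16, -10, 15, 3] -> smallest is -16
  Remaining [-10, 15, 3] -> smallest is -10
  Remaining [15, 3] -> smallest is 3
  Remaining [15] -> smallest is 15
Collecting the picks in order gives the sorted list.
Final answer: [-49, -43, -24, -16, -10, 3, 15]


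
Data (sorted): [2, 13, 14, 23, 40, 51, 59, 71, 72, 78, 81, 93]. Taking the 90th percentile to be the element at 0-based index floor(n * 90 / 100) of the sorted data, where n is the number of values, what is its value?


The dataset has n = 12 elements.
Index = floor(12 * 90 / 100) = floor(1080 / 100) = floor(10.8) = 10
Counting from index 0 in the sorted data, the element at index 10 is 81.
Final answer: 81
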